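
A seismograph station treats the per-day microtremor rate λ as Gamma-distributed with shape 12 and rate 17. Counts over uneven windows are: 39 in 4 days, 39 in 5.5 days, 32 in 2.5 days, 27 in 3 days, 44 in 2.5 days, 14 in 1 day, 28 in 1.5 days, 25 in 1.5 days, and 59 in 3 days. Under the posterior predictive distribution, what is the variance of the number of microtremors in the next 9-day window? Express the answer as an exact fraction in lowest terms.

579942/6889

Total count: 39 + 39 + 32 + 27 + 44 + 14 + 28 + 25 + 59 = 307.
Total exposure: 4 + 5.5 + 2.5 + 3 + 2.5 + 1 + 1.5 + 1.5 + 3 = 24.5 days.
By Gamma–Poisson conjugacy, the posterior is Gamma(α + Σx, β + Σt) = Gamma(12 + 307, 17 + 24.5) = Gamma(319, 83/2).
The posterior predictive for a window of length T is Negative Binomial with variance T·α'·(β'+T)/β'² = 9·319·(101/2)/(6889/4) = 579942/6889.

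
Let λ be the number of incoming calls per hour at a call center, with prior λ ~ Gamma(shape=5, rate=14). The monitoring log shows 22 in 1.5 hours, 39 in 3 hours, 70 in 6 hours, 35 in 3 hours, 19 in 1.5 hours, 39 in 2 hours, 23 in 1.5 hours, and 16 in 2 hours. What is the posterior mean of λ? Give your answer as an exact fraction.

Total count: 22 + 39 + 70 + 35 + 19 + 39 + 23 + 16 = 263.
Total exposure: 1.5 + 3 + 6 + 3 + 1.5 + 2 + 1.5 + 2 = 20.5 hours.
The Gamma prior is conjugate for the Poisson rate, so λ | data ~ Gamma(5+263, 14+20.5) = Gamma(268, 69/2).
Posterior mean = α'/β' = 268/(69/2) = 536/69.

536/69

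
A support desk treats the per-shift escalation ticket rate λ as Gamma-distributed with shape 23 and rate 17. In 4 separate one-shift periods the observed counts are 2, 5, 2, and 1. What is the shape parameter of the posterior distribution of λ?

33

Total count: 2 + 5 + 2 + 1 = 10.
Total exposure: 4 shifts.
Conjugate update: add total count to the shape and total exposure to the rate, giving Gamma(33, 21).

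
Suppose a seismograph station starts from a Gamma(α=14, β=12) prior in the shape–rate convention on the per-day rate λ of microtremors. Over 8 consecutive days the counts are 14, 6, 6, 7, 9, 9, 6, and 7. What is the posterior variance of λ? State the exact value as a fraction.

39/200

Total count: 14 + 6 + 6 + 7 + 9 + 9 + 6 + 7 = 64.
Total exposure: 8 days.
The Gamma prior is conjugate for the Poisson rate, so λ | data ~ Gamma(14+64, 12+8) = Gamma(78, 20).
Posterior variance = α'/β'² = 78/400 = 39/200.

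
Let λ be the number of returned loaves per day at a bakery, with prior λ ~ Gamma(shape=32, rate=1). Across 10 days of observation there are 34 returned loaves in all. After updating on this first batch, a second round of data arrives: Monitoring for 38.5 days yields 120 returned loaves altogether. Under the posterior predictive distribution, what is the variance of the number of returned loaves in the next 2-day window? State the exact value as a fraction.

25544/3267

Total count 34 over total exposure 10 days.
After the first batch: Gamma(32 + 34, 1 + 10) = Gamma(66, 11).
Total count 120 over total exposure 38.5 days.
After the second batch: Gamma(66 + 120, 11 + 38.5) = Gamma(186, 99/2).
The posterior predictive for a window of length T is Negative Binomial with variance T·α'·(β'+T)/β'² = 2·186·(103/2)/(9801/4) = 25544/3267.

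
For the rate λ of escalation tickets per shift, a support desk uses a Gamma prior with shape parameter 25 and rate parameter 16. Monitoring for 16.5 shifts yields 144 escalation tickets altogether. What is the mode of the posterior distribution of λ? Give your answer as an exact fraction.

336/65

Total count 144 over total exposure 16.5 shifts.
Gamma(α, β) with Poisson data over total exposure Σt gives posterior Gamma(α+Σx, β+Σt) = Gamma(169, 65/2).
Posterior mode = (α'−1)/β' = 168/(65/2) = 336/65.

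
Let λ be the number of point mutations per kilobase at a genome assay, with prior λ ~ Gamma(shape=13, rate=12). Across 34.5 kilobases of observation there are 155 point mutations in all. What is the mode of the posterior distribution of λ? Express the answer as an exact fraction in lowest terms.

Total count 155 over total exposure 34.5 kilobases.
By Gamma–Poisson conjugacy, the posterior is Gamma(α + Σx, β + Σt) = Gamma(13 + 155, 12 + 34.5) = Gamma(168, 93/2).
Posterior mode = (α'−1)/β' = 167/(93/2) = 334/93.

334/93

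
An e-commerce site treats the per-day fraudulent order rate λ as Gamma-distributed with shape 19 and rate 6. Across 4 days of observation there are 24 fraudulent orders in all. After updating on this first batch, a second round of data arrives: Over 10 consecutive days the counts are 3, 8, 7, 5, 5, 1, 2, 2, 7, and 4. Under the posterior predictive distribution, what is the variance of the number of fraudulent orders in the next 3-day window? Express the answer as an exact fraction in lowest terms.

6003/400

Total count 24 over total exposure 4 days.
After the first batch: Gamma(19 + 24, 6 + 4) = Gamma(43, 10).
Total count: 3 + 8 + 7 + 5 + 5 + 1 + 2 + 2 + 7 + 4 = 44.
Total exposure: 10 days.
After the second batch: Gamma(43 + 44, 10 + 10) = Gamma(87, 20).
The posterior predictive for a window of length T is Negative Binomial with variance T·α'·(β'+T)/β'² = 3·87·23/400 = 6003/400.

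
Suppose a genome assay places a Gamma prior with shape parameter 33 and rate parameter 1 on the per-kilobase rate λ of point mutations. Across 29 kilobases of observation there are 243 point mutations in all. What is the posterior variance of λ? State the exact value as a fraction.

23/75

Total count 243 over total exposure 29 kilobases.
The Gamma prior is conjugate for the Poisson rate, so λ | data ~ Gamma(33+243, 1+29) = Gamma(276, 30).
Posterior variance = α'/β'² = 276/900 = 23/75.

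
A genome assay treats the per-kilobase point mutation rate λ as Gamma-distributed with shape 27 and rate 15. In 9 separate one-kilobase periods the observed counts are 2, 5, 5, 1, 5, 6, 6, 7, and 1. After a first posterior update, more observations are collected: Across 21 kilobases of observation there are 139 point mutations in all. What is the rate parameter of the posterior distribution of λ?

45

Total count: 2 + 5 + 5 + 1 + 5 + 6 + 6 + 7 + 1 = 38.
Total exposure: 9 kilobases.
After the first batch: Gamma(27 + 38, 15 + 9) = Gamma(65, 24).
Total count 139 over total exposure 21 kilobases.
After the second batch: Gamma(65 + 139, 24 + 21) = Gamma(204, 45).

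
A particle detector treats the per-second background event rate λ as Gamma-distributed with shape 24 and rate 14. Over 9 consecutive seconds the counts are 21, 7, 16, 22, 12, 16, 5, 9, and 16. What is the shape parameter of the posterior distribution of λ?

148

Total count: 21 + 7 + 16 + 22 + 12 + 16 + 5 + 9 + 16 = 124.
Total exposure: 9 seconds.
Gamma(α, β) with Poisson data over total exposure Σt gives posterior Gamma(α+Σx, β+Σt) = Gamma(148, 23).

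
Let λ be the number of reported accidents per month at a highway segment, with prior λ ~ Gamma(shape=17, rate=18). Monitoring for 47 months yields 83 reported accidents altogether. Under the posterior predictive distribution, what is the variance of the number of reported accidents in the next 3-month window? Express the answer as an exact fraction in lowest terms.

816/169

Total count 83 over total exposure 47 months.
The Gamma prior is conjugate for the Poisson rate, so λ | data ~ Gamma(17+83, 18+47) = Gamma(100, 65).
The posterior predictive for a window of length T is Negative Binomial with variance T·α'·(β'+T)/β'² = 3·100·68/4225 = 816/169.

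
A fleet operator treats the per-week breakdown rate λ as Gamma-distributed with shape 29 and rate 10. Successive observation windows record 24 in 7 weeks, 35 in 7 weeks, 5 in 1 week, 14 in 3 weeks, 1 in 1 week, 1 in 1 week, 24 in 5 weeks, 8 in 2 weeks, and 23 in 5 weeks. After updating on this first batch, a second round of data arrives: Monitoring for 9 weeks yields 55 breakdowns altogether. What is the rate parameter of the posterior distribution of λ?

Total count: 24 + 35 + 5 + 14 + 1 + 1 + 24 + 8 + 23 = 135.
Total exposure: 7 + 7 + 1 + 3 + 1 + 1 + 5 + 2 + 5 = 32 weeks.
After the first batch: Gamma(29 + 135, 10 + 32) = Gamma(164, 42).
Total count 55 over total exposure 9 weeks.
After the second batch: Gamma(164 + 55, 42 + 9) = Gamma(219, 51).

51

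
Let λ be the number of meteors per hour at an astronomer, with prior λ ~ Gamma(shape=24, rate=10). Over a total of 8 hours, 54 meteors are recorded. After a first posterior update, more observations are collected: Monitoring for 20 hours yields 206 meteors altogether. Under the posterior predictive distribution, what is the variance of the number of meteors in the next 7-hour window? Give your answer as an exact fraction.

22365/361

Total count 54 over total exposure 8 hours.
After the first batch: Gamma(24 + 54, 10 + 8) = Gamma(78, 18).
Total count 206 over total exposure 20 hours.
After the second batch: Gamma(78 + 206, 18 + 20) = Gamma(284, 38).
The posterior predictive for a window of length T is Negative Binomial with variance T·α'·(β'+T)/β'² = 7·284·45/1444 = 22365/361.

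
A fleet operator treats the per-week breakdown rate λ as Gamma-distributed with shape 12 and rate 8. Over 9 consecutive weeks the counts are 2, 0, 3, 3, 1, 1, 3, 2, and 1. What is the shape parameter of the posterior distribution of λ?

Total count: 2 + 0 + 3 + 3 + 1 + 1 + 3 + 2 + 1 = 16.
Total exposure: 9 weeks.
Conjugate update: add total count to the shape and total exposure to the rate, giving Gamma(28, 17).

28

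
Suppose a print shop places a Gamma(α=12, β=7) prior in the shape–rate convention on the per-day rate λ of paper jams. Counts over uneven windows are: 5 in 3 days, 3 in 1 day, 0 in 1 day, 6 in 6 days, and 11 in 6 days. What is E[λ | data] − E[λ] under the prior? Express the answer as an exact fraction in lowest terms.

Total count: 5 + 3 + 0 + 6 + 11 = 25.
Total exposure: 3 + 1 + 1 + 6 + 6 = 17 days.
The Gamma prior is conjugate for the Poisson rate, so λ | data ~ Gamma(12+25, 7+17) = Gamma(37, 24).
Posterior mean = 37/24 = 37/24; prior mean = 12/7 = 12/7. Difference = 37/24 − 12/7 = -29/168.

-29/168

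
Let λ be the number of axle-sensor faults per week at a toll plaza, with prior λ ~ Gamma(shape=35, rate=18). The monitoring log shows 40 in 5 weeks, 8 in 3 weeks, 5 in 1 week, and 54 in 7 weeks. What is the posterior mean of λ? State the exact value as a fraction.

Total count: 40 + 8 + 5 + 54 = 107.
Total exposure: 5 + 3 + 1 + 7 = 16 weeks.
Conjugate update: add total count to the shape and total exposure to the rate, giving Gamma(142, 34).
Posterior mean = α'/β' = 142/34 = 71/17.

71/17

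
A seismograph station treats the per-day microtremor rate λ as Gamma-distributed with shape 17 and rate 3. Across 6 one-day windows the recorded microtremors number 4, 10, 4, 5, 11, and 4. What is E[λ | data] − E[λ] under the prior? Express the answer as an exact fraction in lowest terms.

4/9

Total count: 4 + 10 + 4 + 5 + 11 + 4 = 38.
Total exposure: 6 days.
The Gamma prior is conjugate for the Poisson rate, so λ | data ~ Gamma(17+38, 3+6) = Gamma(55, 9).
Posterior mean = 55/9 = 55/9; prior mean = 17/3 = 17/3. Difference = 55/9 − 17/3 = 4/9.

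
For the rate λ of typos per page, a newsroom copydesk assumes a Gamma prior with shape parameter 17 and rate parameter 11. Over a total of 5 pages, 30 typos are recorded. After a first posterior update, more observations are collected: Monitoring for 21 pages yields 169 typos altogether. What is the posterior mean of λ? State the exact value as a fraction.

216/37

Total count 30 over total exposure 5 pages.
After the first batch: Gamma(17 + 30, 11 + 5) = Gamma(47, 16).
Total count 169 over total exposure 21 pages.
After the second batch: Gamma(47 + 169, 16 + 21) = Gamma(216, 37).
Posterior mean = α'/β' = 216/37.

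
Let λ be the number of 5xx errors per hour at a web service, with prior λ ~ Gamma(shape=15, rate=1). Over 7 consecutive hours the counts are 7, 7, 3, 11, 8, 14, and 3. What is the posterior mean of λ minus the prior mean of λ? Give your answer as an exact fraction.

Total count: 7 + 7 + 3 + 11 + 8 + 14 + 3 = 53.
Total exposure: 7 hours.
Posterior: α' = 15 + 53 = 68, β' = 1 + 7 = 8.
Posterior mean = 68/8 = 17/2; prior mean = 15/1 = 15. Difference = 17/2 − 15 = -13/2.

-13/2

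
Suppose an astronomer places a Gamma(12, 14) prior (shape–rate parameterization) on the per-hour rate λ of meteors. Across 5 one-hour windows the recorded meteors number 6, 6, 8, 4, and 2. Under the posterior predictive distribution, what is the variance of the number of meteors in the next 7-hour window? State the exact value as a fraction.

364/19

Total count: 6 + 6 + 8 + 4 + 2 = 26.
Total exposure: 5 hours.
Posterior: α' = 12 + 26 = 38, β' = 14 + 5 = 19.
The posterior predictive for a window of length T is Negative Binomial with variance T·α'·(β'+T)/β'² = 7·38·26/361 = 364/19.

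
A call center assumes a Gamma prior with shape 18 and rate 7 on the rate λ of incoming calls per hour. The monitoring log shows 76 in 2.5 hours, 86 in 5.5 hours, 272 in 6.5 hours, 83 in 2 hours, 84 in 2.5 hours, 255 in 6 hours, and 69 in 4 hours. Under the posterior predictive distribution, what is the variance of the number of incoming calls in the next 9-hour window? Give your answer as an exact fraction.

4715/16

Total count: 76 + 86 + 272 + 83 + 84 + 255 + 69 = 925.
Total exposure: 2.5 + 5.5 + 6.5 + 2 + 2.5 + 6 + 4 = 29 hours.
By Gamma–Poisson conjugacy, the posterior is Gamma(α + Σx, β + Σt) = Gamma(18 + 925, 7 + 29) = Gamma(943, 36).
The posterior predictive for a window of length T is Negative Binomial with variance T·α'·(β'+T)/β'² = 9·943·45/1296 = 4715/16.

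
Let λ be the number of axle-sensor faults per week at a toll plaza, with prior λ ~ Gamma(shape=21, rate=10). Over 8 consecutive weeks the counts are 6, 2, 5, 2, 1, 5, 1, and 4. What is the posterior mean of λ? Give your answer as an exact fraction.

Total count: 6 + 2 + 5 + 2 + 1 + 5 + 1 + 4 = 26.
Total exposure: 8 weeks.
Gamma(α, β) with Poisson data over total exposure Σt gives posterior Gamma(α+Σx, β+Σt) = Gamma(47, 18).
Posterior mean = α'/β' = 47/18.

47/18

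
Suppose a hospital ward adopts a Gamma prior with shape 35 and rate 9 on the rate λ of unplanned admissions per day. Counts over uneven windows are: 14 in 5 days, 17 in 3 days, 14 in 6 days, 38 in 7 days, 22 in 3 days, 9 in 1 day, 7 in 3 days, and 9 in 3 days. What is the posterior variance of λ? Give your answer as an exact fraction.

Total count: 14 + 17 + 14 + 38 + 22 + 9 + 7 + 9 = 130.
Total exposure: 5 + 3 + 6 + 7 + 3 + 1 + 3 + 3 = 31 days.
Posterior: α' = 35 + 130 = 165, β' = 9 + 31 = 40.
Posterior variance = α'/β'² = 165/1600 = 33/320.

33/320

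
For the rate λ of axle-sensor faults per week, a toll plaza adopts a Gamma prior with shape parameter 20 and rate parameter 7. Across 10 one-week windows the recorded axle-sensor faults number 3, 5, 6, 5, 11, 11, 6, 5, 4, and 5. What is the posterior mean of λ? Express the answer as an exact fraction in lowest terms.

Total count: 3 + 5 + 6 + 5 + 11 + 11 + 6 + 5 + 4 + 5 = 61.
Total exposure: 10 weeks.
By Gamma–Poisson conjugacy, the posterior is Gamma(α + Σx, β + Σt) = Gamma(20 + 61, 7 + 10) = Gamma(81, 17).
Posterior mean = α'/β' = 81/17.

81/17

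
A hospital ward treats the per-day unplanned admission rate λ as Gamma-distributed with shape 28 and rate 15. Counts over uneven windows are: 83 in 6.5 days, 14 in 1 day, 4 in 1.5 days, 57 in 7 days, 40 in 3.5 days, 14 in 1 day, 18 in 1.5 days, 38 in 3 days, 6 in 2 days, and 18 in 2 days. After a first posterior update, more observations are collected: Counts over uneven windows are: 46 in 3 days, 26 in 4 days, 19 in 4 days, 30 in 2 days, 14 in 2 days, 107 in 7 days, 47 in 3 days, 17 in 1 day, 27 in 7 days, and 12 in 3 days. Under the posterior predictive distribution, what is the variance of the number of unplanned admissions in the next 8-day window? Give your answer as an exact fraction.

Total count: 83 + 14 + 4 + 57 + 40 + 14 + 18 + 38 + 6 + 18 = 292.
Total exposure: 6.5 + 1 + 1.5 + 7 + 3.5 + 1 + 1.5 + 3 + 2 + 2 = 29 days.
After the first batch: Gamma(28 + 292, 15 + 29) = Gamma(320, 44).
Total count: 46 + 26 + 19 + 30 + 14 + 107 + 47 + 17 + 27 + 12 = 345.
Total exposure: 3 + 4 + 4 + 2 + 2 + 7 + 3 + 1 + 7 + 3 = 36 days.
After the second batch: Gamma(320 + 345, 44 + 36) = Gamma(665, 80).
The posterior predictive for a window of length T is Negative Binomial with variance T·α'·(β'+T)/β'² = 8·665·88/6400 = 1463/20.

1463/20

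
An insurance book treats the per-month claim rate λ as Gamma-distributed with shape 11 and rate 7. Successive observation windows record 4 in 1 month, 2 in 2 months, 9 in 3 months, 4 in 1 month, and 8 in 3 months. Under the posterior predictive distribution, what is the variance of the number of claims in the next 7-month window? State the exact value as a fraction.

Total count: 4 + 2 + 9 + 4 + 8 = 27.
Total exposure: 1 + 2 + 3 + 1 + 3 = 10 months.
By Gamma–Poisson conjugacy, the posterior is Gamma(α + Σx, β + Σt) = Gamma(11 + 27, 7 + 10) = Gamma(38, 17).
The posterior predictive for a window of length T is Negative Binomial with variance T·α'·(β'+T)/β'² = 7·38·24/289 = 6384/289.

6384/289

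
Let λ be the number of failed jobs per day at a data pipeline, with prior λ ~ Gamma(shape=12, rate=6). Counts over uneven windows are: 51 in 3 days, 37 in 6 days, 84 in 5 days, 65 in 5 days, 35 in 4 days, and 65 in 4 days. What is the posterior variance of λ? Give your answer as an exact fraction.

Total count: 51 + 37 + 84 + 65 + 35 + 65 = 337.
Total exposure: 3 + 6 + 5 + 5 + 4 + 4 = 27 days.
By Gamma–Poisson conjugacy, the posterior is Gamma(α + Σx, β + Σt) = Gamma(12 + 337, 6 + 27) = Gamma(349, 33).
Posterior variance = α'/β'² = 349/1089.

349/1089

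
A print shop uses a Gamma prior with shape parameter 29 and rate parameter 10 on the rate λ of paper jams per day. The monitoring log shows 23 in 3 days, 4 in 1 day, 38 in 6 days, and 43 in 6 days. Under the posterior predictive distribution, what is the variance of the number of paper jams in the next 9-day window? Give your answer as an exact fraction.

Total count: 23 + 4 + 38 + 43 = 108.
Total exposure: 3 + 1 + 6 + 6 = 16 days.
The Gamma prior is conjugate for the Poisson rate, so λ | data ~ Gamma(29+108, 10+16) = Gamma(137, 26).
The posterior predictive for a window of length T is Negative Binomial with variance T·α'·(β'+T)/β'² = 9·137·35/676 = 43155/676.

43155/676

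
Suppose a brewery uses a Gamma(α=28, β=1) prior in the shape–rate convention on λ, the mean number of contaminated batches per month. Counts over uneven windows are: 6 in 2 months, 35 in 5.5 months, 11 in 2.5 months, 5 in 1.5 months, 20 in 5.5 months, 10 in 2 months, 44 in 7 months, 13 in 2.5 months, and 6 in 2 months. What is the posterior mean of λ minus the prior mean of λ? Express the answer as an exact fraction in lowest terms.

Total count: 6 + 35 + 11 + 5 + 20 + 10 + 44 + 13 + 6 = 150.
Total exposure: 2 + 5.5 + 2.5 + 1.5 + 5.5 + 2 + 7 + 2.5 + 2 = 30.5 months.
By Gamma–Poisson conjugacy, the posterior is Gamma(α + Σx, β + Σt) = Gamma(28 + 150, 1 + 30.5) = Gamma(178, 63/2).
Posterior mean = 178/(63/2) = 356/63; prior mean = 28/1 = 28. Difference = 356/63 − 28 = -1408/63.

-1408/63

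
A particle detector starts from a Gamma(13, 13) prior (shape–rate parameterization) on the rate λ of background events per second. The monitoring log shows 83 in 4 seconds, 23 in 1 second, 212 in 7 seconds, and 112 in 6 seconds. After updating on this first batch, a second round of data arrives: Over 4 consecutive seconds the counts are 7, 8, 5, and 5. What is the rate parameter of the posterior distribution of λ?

Total count: 83 + 23 + 212 + 112 = 430.
Total exposure: 4 + 1 + 7 + 6 = 18 seconds.
After the first batch: Gamma(13 + 430, 13 + 18) = Gamma(443, 31).
Total count: 7 + 8 + 5 + 5 = 25.
Total exposure: 4 seconds.
After the second batch: Gamma(443 + 25, 31 + 4) = Gamma(468, 35).

35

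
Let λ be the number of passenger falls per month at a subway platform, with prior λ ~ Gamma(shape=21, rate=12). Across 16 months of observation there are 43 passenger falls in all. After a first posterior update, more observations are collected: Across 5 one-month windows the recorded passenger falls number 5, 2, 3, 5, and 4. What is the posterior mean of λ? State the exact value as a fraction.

Total count 43 over total exposure 16 months.
After the first batch: Gamma(21 + 43, 12 + 16) = Gamma(64, 28).
Total count: 5 + 2 + 3 + 5 + 4 = 19.
Total exposure: 5 months.
After the second batch: Gamma(64 + 19, 28 + 5) = Gamma(83, 33).
Posterior mean = α'/β' = 83/33.

83/33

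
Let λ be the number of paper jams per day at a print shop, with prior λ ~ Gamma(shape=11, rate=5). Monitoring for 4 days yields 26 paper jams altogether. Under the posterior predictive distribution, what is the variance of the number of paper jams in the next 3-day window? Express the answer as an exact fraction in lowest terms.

Total count 26 over total exposure 4 days.
The Gamma prior is conjugate for the Poisson rate, so λ | data ~ Gamma(11+26, 5+4) = Gamma(37, 9).
The posterior predictive for a window of length T is Negative Binomial with variance T·α'·(β'+T)/β'² = 3·37·12/81 = 148/9.

148/9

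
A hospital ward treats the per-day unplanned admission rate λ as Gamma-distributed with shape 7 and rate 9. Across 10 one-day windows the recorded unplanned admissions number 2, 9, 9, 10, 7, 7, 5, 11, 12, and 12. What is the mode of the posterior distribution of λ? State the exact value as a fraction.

90/19

Total count: 2 + 9 + 9 + 10 + 7 + 7 + 5 + 11 + 12 + 12 = 84.
Total exposure: 10 days.
Gamma(α, β) with Poisson data over total exposure Σt gives posterior Gamma(α+Σx, β+Σt) = Gamma(91, 19).
Posterior mode = (α'−1)/β' = 90/19.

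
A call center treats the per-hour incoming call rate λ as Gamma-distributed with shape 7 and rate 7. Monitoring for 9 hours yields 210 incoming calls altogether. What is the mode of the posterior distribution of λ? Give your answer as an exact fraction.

27/2

Total count 210 over total exposure 9 hours.
By Gamma–Poisson conjugacy, the posterior is Gamma(α + Σx, β + Σt) = Gamma(7 + 210, 7 + 9) = Gamma(217, 16).
Posterior mode = (α'−1)/β' = 216/16 = 27/2.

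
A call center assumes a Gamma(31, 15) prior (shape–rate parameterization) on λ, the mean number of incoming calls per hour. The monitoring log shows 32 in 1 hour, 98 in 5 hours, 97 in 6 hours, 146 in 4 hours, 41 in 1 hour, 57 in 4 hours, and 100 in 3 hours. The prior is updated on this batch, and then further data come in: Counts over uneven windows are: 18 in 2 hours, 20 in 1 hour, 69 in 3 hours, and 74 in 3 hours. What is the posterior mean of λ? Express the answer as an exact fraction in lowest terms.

Total count: 32 + 98 + 97 + 146 + 41 + 57 + 100 = 571.
Total exposure: 1 + 5 + 6 + 4 + 1 + 4 + 3 = 24 hours.
After the first batch: Gamma(31 + 571, 15 + 24) = Gamma(602, 39).
Total count: 18 + 20 + 69 + 74 = 181.
Total exposure: 2 + 1 + 3 + 3 = 9 hours.
After the second batch: Gamma(602 + 181, 39 + 9) = Gamma(783, 48).
Posterior mean = α'/β' = 783/48 = 261/16.

261/16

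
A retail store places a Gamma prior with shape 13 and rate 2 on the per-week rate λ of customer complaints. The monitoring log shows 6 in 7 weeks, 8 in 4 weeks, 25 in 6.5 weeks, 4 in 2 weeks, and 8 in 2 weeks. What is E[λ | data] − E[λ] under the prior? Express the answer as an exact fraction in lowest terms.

-355/94

Total count: 6 + 8 + 25 + 4 + 8 = 51.
Total exposure: 7 + 4 + 6.5 + 2 + 2 = 21.5 weeks.
Gamma(α, β) with Poisson data over total exposure Σt gives posterior Gamma(α+Σx, β+Σt) = Gamma(64, 47/2).
Posterior mean = 64/(47/2) = 128/47; prior mean = 13/2 = 13/2. Difference = 128/47 − 13/2 = -355/94.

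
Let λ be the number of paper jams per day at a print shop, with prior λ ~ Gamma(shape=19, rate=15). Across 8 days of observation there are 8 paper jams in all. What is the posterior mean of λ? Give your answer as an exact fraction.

27/23

Total count 8 over total exposure 8 days.
Conjugate update: add total count to the shape and total exposure to the rate, giving Gamma(27, 23).
Posterior mean = α'/β' = 27/23.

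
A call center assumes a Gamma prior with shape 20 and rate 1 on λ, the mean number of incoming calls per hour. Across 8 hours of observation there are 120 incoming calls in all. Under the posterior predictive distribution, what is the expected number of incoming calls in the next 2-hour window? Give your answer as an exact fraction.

280/9

Total count 120 over total exposure 8 hours.
Conjugate update: add total count to the shape and total exposure to the rate, giving Gamma(140, 9).
Predictive mean over a 2-hour window = T·E[λ|data] = 2·140/9 = 280/9.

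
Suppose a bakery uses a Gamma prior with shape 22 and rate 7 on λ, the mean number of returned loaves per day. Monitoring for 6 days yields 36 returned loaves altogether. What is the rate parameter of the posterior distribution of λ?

Total count 36 over total exposure 6 days.
The Gamma prior is conjugate for the Poisson rate, so λ | data ~ Gamma(22+36, 7+6) = Gamma(58, 13).

13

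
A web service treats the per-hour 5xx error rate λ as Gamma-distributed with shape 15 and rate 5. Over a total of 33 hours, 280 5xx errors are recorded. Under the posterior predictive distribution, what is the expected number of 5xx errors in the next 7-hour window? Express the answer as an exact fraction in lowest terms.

Total count 280 over total exposure 33 hours.
Gamma(α, β) with Poisson data over total exposure Σt gives posterior Gamma(α+Σx, β+Σt) = Gamma(295, 38).
Predictive mean over a 7-hour window = T·E[λ|data] = 7·295/38 = 2065/38.

2065/38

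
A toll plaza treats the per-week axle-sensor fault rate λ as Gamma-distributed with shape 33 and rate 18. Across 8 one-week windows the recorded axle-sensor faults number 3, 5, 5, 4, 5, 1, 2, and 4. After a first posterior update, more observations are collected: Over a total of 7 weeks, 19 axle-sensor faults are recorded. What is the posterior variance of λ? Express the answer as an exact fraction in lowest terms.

9/121

Total count: 3 + 5 + 5 + 4 + 5 + 1 + 2 + 4 = 29.
Total exposure: 8 weeks.
After the first batch: Gamma(33 + 29, 18 + 8) = Gamma(62, 26).
Total count 19 over total exposure 7 weeks.
After the second batch: Gamma(62 + 19, 26 + 7) = Gamma(81, 33).
Posterior variance = α'/β'² = 81/1089 = 9/121.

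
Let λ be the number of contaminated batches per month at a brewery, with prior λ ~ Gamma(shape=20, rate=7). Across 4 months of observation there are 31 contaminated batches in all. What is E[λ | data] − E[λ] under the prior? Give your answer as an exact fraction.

Total count 31 over total exposure 4 months.
Conjugate update: add total count to the shape and total exposure to the rate, giving Gamma(51, 11).
Posterior mean = 51/11 = 51/11; prior mean = 20/7 = 20/7. Difference = 51/11 − 20/7 = 137/77.

137/77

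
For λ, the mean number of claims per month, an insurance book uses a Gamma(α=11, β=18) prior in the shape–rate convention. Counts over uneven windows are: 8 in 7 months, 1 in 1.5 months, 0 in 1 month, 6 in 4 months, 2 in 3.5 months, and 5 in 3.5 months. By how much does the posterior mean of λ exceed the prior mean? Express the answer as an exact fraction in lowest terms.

Total count: 8 + 1 + 0 + 6 + 2 + 5 = 22.
Total exposure: 7 + 1.5 + 1 + 4 + 3.5 + 3.5 = 20.5 months.
Posterior: α' = 11 + 22 = 33, β' = 18 + 20.5 = 77/2.
Posterior mean = 33/(77/2) = 6/7; prior mean = 11/18 = 11/18. Difference = 6/7 − 11/18 = 31/126.

31/126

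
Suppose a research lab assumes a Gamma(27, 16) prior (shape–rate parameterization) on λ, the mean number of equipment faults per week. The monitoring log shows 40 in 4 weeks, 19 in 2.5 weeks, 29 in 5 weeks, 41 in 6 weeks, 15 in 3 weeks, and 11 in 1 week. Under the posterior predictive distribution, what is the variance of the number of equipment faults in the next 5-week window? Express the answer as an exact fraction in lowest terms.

6188/225

Total count: 40 + 19 + 29 + 41 + 15 + 11 = 155.
Total exposure: 4 + 2.5 + 5 + 6 + 3 + 1 = 21.5 weeks.
By Gamma–Poisson conjugacy, the posterior is Gamma(α + Σx, β + Σt) = Gamma(27 + 155, 16 + 21.5) = Gamma(182, 75/2).
The posterior predictive for a window of length T is Negative Binomial with variance T·α'·(β'+T)/β'² = 5·182·(85/2)/(5625/4) = 6188/225.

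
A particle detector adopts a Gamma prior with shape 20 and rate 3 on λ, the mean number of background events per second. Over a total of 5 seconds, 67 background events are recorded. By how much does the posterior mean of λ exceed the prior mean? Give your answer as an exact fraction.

101/24

Total count 67 over total exposure 5 seconds.
Gamma(α, β) with Poisson data over total exposure Σt gives posterior Gamma(α+Σx, β+Σt) = Gamma(87, 8).
Posterior mean = 87/8 = 87/8; prior mean = 20/3 = 20/3. Difference = 87/8 − 20/3 = 101/24.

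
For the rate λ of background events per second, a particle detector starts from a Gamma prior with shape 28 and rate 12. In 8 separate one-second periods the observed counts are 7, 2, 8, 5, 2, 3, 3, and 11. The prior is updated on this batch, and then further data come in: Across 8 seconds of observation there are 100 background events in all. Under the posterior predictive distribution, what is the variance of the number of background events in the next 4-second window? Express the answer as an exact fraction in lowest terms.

Total count: 7 + 2 + 8 + 5 + 2 + 3 + 3 + 11 = 41.
Total exposure: 8 seconds.
After the first batch: Gamma(28 + 41, 12 + 8) = Gamma(69, 20).
Total count 100 over total exposure 8 seconds.
After the second batch: Gamma(69 + 100, 20 + 8) = Gamma(169, 28).
The posterior predictive for a window of length T is Negative Binomial with variance T·α'·(β'+T)/β'² = 4·169·32/784 = 1352/49.

1352/49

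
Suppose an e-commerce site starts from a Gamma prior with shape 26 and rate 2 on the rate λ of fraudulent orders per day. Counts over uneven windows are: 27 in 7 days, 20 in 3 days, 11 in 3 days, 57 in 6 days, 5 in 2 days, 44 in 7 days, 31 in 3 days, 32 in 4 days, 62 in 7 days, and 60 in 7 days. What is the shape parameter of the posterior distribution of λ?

375

Total count: 27 + 20 + 11 + 57 + 5 + 44 + 31 + 32 + 62 + 60 = 349.
Total exposure: 7 + 3 + 3 + 6 + 2 + 7 + 3 + 4 + 7 + 7 = 49 days.
The Gamma prior is conjugate for the Poisson rate, so λ | data ~ Gamma(26+349, 2+49) = Gamma(375, 51).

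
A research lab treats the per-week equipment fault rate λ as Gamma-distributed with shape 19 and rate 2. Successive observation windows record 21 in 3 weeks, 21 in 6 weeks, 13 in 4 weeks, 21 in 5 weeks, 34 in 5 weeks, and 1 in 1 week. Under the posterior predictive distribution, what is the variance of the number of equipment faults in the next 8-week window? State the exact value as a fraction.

Total count: 21 + 21 + 13 + 21 + 34 + 1 = 111.
Total exposure: 3 + 6 + 4 + 5 + 5 + 1 = 24 weeks.
Conjugate update: add total count to the shape and total exposure to the rate, giving Gamma(130, 26).
The posterior predictive for a window of length T is Negative Binomial with variance T·α'·(β'+T)/β'² = 8·130·34/676 = 680/13.

680/13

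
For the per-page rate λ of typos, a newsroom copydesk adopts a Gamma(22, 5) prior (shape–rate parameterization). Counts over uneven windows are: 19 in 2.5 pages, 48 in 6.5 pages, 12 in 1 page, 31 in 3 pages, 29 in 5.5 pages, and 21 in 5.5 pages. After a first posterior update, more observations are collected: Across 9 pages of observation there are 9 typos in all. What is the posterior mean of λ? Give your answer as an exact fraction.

Total count: 19 + 48 + 12 + 31 + 29 + 21 = 160.
Total exposure: 2.5 + 6.5 + 1 + 3 + 5.5 + 5.5 = 24 pages.
After the first batch: Gamma(22 + 160, 5 + 24) = Gamma(182, 29).
Total count 9 over total exposure 9 pages.
After the second batch: Gamma(182 + 9, 29 + 9) = Gamma(191, 38).
Posterior mean = α'/β' = 191/38.

191/38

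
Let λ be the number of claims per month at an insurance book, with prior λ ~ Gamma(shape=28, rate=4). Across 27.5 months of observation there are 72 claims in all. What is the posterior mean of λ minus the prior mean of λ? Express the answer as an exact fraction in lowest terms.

-241/63

Total count 72 over total exposure 27.5 months.
Gamma(α, β) with Poisson data over total exposure Σt gives posterior Gamma(α+Σx, β+Σt) = Gamma(100, 63/2).
Posterior mean = 100/(63/2) = 200/63; prior mean = 28/4 = 7. Difference = 200/63 − 7 = -241/63.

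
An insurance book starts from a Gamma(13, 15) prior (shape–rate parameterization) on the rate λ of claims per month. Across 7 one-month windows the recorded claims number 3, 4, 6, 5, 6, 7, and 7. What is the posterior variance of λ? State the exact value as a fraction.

51/484

Total count: 3 + 4 + 6 + 5 + 6 + 7 + 7 = 38.
Total exposure: 7 months.
The Gamma prior is conjugate for the Poisson rate, so λ | data ~ Gamma(13+38, 15+7) = Gamma(51, 22).
Posterior variance = α'/β'² = 51/484.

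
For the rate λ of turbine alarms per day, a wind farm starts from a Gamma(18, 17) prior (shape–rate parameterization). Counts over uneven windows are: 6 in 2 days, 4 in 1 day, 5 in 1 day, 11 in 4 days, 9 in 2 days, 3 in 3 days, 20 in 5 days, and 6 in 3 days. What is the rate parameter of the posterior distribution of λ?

Total count: 6 + 4 + 5 + 11 + 9 + 3 + 20 + 6 = 64.
Total exposure: 2 + 1 + 1 + 4 + 2 + 3 + 5 + 3 = 21 days.
Conjugate update: add total count to the shape and total exposure to the rate, giving Gamma(82, 38).

38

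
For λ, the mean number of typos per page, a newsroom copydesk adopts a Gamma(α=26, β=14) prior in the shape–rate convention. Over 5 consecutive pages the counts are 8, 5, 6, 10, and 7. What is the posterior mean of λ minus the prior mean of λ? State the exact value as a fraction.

Total count: 8 + 5 + 6 + 10 + 7 = 36.
Total exposure: 5 pages.
Conjugate update: add total count to the shape and total exposure to the rate, giving Gamma(62, 19).
Posterior mean = 62/19 = 62/19; prior mean = 26/14 = 13/7. Difference = 62/19 − 13/7 = 187/133.

187/133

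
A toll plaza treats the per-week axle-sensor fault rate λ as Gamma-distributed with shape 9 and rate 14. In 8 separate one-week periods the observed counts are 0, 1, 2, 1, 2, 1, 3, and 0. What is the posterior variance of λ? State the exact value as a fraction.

Total count: 0 + 1 + 2 + 1 + 2 + 1 + 3 + 0 = 10.
Total exposure: 8 weeks.
Conjugate update: add total count to the shape and total exposure to the rate, giving Gamma(19, 22).
Posterior variance = α'/β'² = 19/484.

19/484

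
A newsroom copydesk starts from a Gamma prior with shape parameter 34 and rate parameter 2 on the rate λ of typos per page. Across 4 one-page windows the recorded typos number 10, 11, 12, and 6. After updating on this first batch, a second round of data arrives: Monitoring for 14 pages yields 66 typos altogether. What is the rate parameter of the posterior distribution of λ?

Total count: 10 + 11 + 12 + 6 = 39.
Total exposure: 4 pages.
After the first batch: Gamma(34 + 39, 2 + 4) = Gamma(73, 6).
Total count 66 over total exposure 14 pages.
After the second batch: Gamma(73 + 66, 6 + 14) = Gamma(139, 20).

20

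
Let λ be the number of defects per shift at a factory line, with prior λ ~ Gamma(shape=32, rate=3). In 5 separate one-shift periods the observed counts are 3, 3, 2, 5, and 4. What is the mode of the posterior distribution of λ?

6

Total count: 3 + 3 + 2 + 5 + 4 = 17.
Total exposure: 5 shifts.
Conjugate update: add total count to the shape and total exposure to the rate, giving Gamma(49, 8).
Posterior mode = (α'−1)/β' = 48/8 = 6.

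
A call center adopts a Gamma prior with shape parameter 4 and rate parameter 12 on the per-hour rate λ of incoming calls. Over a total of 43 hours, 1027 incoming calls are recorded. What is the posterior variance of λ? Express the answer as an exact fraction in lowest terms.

Total count 1027 over total exposure 43 hours.
Gamma(α, β) with Poisson data over total exposure Σt gives posterior Gamma(α+Σx, β+Σt) = Gamma(1031, 55).
Posterior variance = α'/β'² = 1031/3025.

1031/3025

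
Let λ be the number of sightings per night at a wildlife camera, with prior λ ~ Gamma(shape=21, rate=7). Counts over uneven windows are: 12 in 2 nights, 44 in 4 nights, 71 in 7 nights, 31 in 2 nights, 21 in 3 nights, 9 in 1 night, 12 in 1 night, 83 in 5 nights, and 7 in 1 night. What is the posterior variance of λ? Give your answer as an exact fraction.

Total count: 12 + 44 + 71 + 31 + 21 + 9 + 12 + 83 + 7 = 290.
Total exposure: 2 + 4 + 7 + 2 + 3 + 1 + 1 + 5 + 1 = 26 nights.
Gamma(α, β) with Poisson data over total exposure Σt gives posterior Gamma(α+Σx, β+Σt) = Gamma(311, 33).
Posterior variance = α'/β'² = 311/1089.

311/1089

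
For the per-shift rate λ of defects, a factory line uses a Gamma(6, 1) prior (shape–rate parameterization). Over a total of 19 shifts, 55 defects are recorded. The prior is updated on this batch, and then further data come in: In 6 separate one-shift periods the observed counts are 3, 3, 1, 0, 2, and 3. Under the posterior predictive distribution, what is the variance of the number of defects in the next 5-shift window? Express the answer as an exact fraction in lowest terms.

11315/676

Total count 55 over total exposure 19 shifts.
After the first batch: Gamma(6 + 55, 1 + 19) = Gamma(61, 20).
Total count: 3 + 3 + 1 + 0 + 2 + 3 = 12.
Total exposure: 6 shifts.
After the second batch: Gamma(61 + 12, 20 + 6) = Gamma(73, 26).
The posterior predictive for a window of length T is Negative Binomial with variance T·α'·(β'+T)/β'² = 5·73·31/676 = 11315/676.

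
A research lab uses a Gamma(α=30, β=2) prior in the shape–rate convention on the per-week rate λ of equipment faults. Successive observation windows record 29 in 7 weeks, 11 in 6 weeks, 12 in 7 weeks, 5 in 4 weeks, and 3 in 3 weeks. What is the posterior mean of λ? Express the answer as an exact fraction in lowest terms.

Total count: 29 + 11 + 12 + 5 + 3 = 60.
Total exposure: 7 + 6 + 7 + 4 + 3 = 27 weeks.
Conjugate update: add total count to the shape and total exposure to the rate, giving Gamma(90, 29).
Posterior mean = α'/β' = 90/29.

90/29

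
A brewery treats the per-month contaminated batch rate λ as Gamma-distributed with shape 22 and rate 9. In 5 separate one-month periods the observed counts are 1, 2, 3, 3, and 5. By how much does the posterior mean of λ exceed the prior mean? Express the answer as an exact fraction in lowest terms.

Total count: 1 + 2 + 3 + 3 + 5 = 14.
Total exposure: 5 months.
The Gamma prior is conjugate for the Poisson rate, so λ | data ~ Gamma(22+14, 9+5) = Gamma(36, 14).
Posterior mean = 36/14 = 18/7; prior mean = 22/9 = 22/9. Difference = 18/7 − 22/9 = 8/63.

8/63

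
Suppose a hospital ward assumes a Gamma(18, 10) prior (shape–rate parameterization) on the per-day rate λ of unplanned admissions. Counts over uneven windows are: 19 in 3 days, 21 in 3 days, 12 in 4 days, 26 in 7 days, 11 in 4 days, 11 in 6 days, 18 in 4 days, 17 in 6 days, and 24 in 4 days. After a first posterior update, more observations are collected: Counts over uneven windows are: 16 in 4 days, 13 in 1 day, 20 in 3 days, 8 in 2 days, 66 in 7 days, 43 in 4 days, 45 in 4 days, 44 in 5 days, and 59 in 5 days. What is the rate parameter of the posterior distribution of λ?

Total count: 19 + 21 + 12 + 26 + 11 + 11 + 18 + 17 + 24 = 159.
Total exposure: 3 + 3 + 4 + 7 + 4 + 6 + 4 + 6 + 4 = 41 days.
After the first batch: Gamma(18 + 159, 10 + 41) = Gamma(177, 51).
Total count: 16 + 13 + 20 + 8 + 66 + 43 + 45 + 44 + 59 = 314.
Total exposure: 4 + 1 + 3 + 2 + 7 + 4 + 4 + 5 + 5 = 35 days.
After the second batch: Gamma(177 + 314, 51 + 35) = Gamma(491, 86).

86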